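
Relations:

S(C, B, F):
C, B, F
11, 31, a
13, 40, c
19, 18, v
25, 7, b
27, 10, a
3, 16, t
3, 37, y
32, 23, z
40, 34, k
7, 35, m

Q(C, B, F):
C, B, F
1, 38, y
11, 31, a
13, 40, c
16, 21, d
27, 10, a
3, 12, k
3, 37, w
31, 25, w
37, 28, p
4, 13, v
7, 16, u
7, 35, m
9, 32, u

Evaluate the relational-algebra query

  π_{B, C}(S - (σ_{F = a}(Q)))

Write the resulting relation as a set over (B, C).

σ[F = a]: keep tuples satisfying F = a → {(11, 31, a), (27, 10, a)}
Set difference of the two operands is {(13, 40, c), (19, 18, v), (25, 7, b), (3, 16, t), (3, 37, y), (32, 23, z), (40, 34, k), (7, 35, m)}.
Keep only column(s) B, C: {(16, 3), (18, 19), (23, 32), (34, 40), (35, 7), (37, 3), (40, 13), (7, 25)}

{(16, 3), (18, 19), (23, 32), (34, 40), (35, 7), (37, 3), (40, 13), (7, 25)}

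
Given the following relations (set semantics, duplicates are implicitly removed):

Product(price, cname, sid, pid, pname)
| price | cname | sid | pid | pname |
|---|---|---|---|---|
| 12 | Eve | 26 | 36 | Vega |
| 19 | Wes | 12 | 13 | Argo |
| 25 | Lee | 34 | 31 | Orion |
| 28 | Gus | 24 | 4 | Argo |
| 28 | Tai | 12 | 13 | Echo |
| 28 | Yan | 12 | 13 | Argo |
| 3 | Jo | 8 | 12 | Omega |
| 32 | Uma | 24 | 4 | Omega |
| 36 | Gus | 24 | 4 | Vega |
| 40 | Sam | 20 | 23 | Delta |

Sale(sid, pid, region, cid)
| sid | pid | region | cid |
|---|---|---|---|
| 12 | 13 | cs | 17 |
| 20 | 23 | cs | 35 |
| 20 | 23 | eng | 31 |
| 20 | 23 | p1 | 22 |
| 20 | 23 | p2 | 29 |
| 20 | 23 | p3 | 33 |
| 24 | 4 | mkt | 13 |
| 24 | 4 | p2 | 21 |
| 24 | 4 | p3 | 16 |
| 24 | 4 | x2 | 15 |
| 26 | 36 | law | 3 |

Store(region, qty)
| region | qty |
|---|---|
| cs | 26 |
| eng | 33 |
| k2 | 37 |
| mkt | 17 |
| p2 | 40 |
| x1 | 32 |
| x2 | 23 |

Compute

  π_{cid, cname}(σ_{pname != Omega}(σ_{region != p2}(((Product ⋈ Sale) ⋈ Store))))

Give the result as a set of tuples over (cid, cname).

Product ⋈ Sale (natural join on sid, pid): {(12, Eve, 26, 36, Vega, law, 3), (19, Wes, 12, 13, Argo, cs, 17), (28, Gus, 24, 4, Argo, mkt, 13), (28, Gus, 24, 4, Argo, p2, 21), (28, Gus, 24, 4, Argo, p3, 16), (28, Gus, 24, 4, Argo, x2, 15), (28, Tai, 12, 13, Echo, cs, 17), (28, Yan, 12, 13, Argo, cs, 17), (32, Uma, 24, 4, Omega, mkt, 13), (32, Uma, 24, 4, Omega, p2, 21), (32, Uma, 24, 4, Omega, p3, 16), (32, Uma, 24, 4, Omega, x2, 15), (36, Gus, 24, 4, Vega, mkt, 13), (36, Gus, 24, 4, Vega, p2, 21), (36, Gus, 24, 4, Vega, p3, 16), (36, Gus, 24, 4, Vega, x2, 15), (40, Sam, 20, 23, Delta, cs, 35), (40, Sam, 20, 23, Delta, eng, 31), (40, Sam, 20, 23, Delta, p1, 22), (40, Sam, 20, 23, Delta, p2, 29), (40, Sam, 20, 23, Delta, p3, 33)}
(Product ⋈ Sale) ⋈ Store (natural join on region): {(19, Wes, 12, 13, Argo, cs, 17, 26), (28, Gus, 24, 4, Argo, mkt, 13, 17), (28, Gus, 24, 4, Argo, p2, 21, 40), (28, Gus, 24, 4, Argo, x2, 15, 23), (28, Tai, 12, 13, Echo, cs, 17, 26), (28, Yan, 12, 13, Argo, cs, 17, 26), (32, Uma, 24, 4, Omega, mkt, 13, 17), (32, Uma, 24, 4, Omega, p2, 21, 40), (32, Uma, 24, 4, Omega, x2, 15, 23), (36, Gus, 24, 4, Vega, mkt, 13, 17), (36, Gus, 24, 4, Vega, p2, 21, 40), (36, Gus, 24, 4, Vega, x2, 15, 23), (40, Sam, 20, 23, Delta, cs, 35, 26), (40, Sam, 20, 23, Delta, eng, 31, 33), (40, Sam, 20, 23, Delta, p2, 29, 40)}
Selection region != p2: {(19, Wes, 12, 13, Argo, cs, 17, 26), (28, Gus, 24, 4, Argo, mkt, 13, 17), (28, Gus, 24, 4, Argo, x2, 15, 23), (28, Tai, 12, 13, Echo, cs, 17, 26), (28, Yan, 12, 13, Argo, cs, 17, 26), (32, Uma, 24, 4, Omega, mkt, 13, 17), (32, Uma, 24, 4, Omega, x2, 15, 23), (36, Gus, 24, 4, Vega, mkt, 13, 17), (36, Gus, 24, 4, Vega, x2, 15, 23), (40, Sam, 20, 23, Delta, cs, 35, 26), (40, Sam, 20, 23, Delta, eng, 31, 33)}
Selection pname != Omega: {(19, Wes, 12, 13, Argo, cs, 17, 26), (28, Gus, 24, 4, Argo, mkt, 13, 17), (28, Gus, 24, 4, Argo, x2, 15, 23), (28, Tai, 12, 13, Echo, cs, 17, 26), (28, Yan, 12, 13, Argo, cs, 17, 26), (36, Gus, 24, 4, Vega, mkt, 13, 17), (36, Gus, 24, 4, Vega, x2, 15, 23), (40, Sam, 20, 23, Delta, cs, 35, 26), (40, Sam, 20, 23, Delta, eng, 31, 33)}
Keep only column(s) cid, cname (2 duplicate(s) eliminated): {(13, Gus), (15, Gus), (17, Tai), (17, Wes), (17, Yan), (31, Sam), (35, Sam)}

{(13, Gus), (15, Gus), (17, Tai), (17, Wes), (17, Yan), (31, Sam), (35, Sam)}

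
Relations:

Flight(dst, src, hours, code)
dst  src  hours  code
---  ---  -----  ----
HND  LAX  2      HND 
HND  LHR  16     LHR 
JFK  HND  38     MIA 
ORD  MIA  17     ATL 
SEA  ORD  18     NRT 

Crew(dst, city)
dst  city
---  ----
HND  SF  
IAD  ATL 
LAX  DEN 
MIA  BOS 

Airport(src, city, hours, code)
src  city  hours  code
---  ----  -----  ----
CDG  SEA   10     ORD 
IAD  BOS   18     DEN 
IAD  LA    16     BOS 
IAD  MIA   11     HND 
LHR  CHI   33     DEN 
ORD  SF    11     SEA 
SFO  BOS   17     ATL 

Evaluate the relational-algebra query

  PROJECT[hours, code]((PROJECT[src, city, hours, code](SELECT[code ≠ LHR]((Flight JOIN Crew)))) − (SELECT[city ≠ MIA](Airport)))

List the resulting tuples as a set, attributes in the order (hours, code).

Natural join on dst: {(HND, LAX, 2, HND, SF), (HND, LHR, 16, LHR, SF)}
Filtering on code ≠ LHR leaves {(HND, LAX, 2, HND, SF)}.
Projecting to src, city, hours, code: {(LAX, SF, 2, HND)}
Filtering on city ≠ MIA leaves {(CDG, SEA, 10, ORD), (IAD, BOS, 18, DEN), (IAD, LA, 16, BOS), (LHR, CHI, 33, DEN), (ORD, SF, 11, SEA), (SFO, BOS, 17, ATL)}.
Set difference of the two operands is {(LAX, SF, 2, HND)}.
Projecting to hours, code: {(2, HND)}

{(2, HND)}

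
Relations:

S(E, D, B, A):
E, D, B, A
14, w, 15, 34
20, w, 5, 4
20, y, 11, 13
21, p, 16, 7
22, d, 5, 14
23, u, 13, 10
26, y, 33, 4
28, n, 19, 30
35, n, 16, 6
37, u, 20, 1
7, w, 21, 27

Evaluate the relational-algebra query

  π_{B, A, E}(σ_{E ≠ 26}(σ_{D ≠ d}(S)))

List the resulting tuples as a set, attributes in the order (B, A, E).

{(11, 13, 20), (13, 10, 23), (15, 34, 14), (16, 6, 35), (16, 7, 21), (19, 30, 28), (20, 1, 37), (21, 27, 7), (5, 4, 20)}

Selection D ≠ d: {(14, w, 15, 34), (20, w, 5, 4), (20, y, 11, 13), (21, p, 16, 7), (23, u, 13, 10), (26, y, 33, 4), (28, n, 19, 30), (35, n, 16, 6), (37, u, 20, 1), (7, w, 21, 27)}
Selection E ≠ 26: {(14, w, 15, 34), (20, w, 5, 4), (20, y, 11, 13), (21, p, 16, 7), (23, u, 13, 10), (28, n, 19, 30), (35, n, 16, 6), (37, u, 20, 1), (7, w, 21, 27)}
π_{B, A, E} gives {(11, 13, 20), (13, 10, 23), (15, 34, 14), (16, 6, 35), (16, 7, 21), (19, 30, 28), (20, 1, 37), (21, 27, 7), (5, 4, 20)}.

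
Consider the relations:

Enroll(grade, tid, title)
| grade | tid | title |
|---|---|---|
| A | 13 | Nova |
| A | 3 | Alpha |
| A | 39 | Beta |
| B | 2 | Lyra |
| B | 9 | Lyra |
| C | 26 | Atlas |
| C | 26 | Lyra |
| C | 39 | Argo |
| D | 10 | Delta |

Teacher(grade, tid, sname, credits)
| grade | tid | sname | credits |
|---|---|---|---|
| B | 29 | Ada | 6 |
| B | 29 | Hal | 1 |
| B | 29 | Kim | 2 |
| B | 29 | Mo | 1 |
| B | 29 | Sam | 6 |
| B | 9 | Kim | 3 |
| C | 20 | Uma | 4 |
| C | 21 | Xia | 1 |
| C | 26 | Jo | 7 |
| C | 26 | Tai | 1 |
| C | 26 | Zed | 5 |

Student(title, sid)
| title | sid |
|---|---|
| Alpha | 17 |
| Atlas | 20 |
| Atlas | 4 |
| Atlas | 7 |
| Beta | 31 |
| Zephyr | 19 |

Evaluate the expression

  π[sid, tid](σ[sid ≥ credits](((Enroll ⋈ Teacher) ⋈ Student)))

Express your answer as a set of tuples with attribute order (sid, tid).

{(20, 26), (4, 26), (7, 26)}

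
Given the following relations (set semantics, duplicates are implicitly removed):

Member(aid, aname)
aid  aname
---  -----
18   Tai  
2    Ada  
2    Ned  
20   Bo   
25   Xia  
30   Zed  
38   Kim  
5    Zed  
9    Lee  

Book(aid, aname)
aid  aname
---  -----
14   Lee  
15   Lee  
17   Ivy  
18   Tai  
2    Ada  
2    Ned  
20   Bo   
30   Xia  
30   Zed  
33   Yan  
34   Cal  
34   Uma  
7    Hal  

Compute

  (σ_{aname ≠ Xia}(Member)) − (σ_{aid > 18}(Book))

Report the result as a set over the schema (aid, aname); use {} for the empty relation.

{(18, Tai), (2, Ada), (2, Ned), (38, Kim), (5, Zed), (9, Lee)}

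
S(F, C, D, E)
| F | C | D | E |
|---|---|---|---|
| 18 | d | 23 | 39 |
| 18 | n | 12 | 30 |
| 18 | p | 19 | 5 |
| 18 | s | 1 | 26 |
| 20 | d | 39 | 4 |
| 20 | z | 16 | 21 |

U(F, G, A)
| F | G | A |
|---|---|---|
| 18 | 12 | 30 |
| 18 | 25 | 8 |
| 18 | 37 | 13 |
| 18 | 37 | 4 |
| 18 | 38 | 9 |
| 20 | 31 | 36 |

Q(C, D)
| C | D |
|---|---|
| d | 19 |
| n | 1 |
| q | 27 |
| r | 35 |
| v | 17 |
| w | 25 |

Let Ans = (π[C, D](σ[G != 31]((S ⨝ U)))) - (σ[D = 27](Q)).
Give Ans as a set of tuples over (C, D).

{(d, 23), (n, 12), (p, 19), (s, 1)}

Joining S and U on F yields {(18, d, 23, 39, 12, 30), (18, d, 23, 39, 25, 8), (18, d, 23, 39, 37, 13), (18, d, 23, 39, 37, 4), (18, d, 23, 39, 38, 9), (18, n, 12, 30, 12, 30), (18, n, 12, 30, 25, 8), (18, n, 12, 30, 37, 13), (18, n, 12, 30, 37, 4), (18, n, 12, 30, 38, 9), (18, p, 19, 5, 12, 30), (18, p, 19, 5, 25, 8), (18, p, 19, 5, 37, 13), (18, p, 19, 5, 37, 4), (18, p, 19, 5, 38, 9), (18, s, 1, 26, 12, 30), (18, s, 1, 26, 25, 8), (18, s, 1, 26, 37, 13), (18, s, 1, 26, 37, 4), (18, s, 1, 26, 38, 9), (20, d, 39, 4, 31, 36), (20, z, 16, 21, 31, 36)}.
Selection G != 31: {(18, d, 23, 39, 12, 30), (18, d, 23, 39, 25, 8), (18, d, 23, 39, 37, 13), (18, d, 23, 39, 37, 4), (18, d, 23, 39, 38, 9), (18, n, 12, 30, 12, 30), (18, n, 12, 30, 25, 8), (18, n, 12, 30, 37, 13), (18, n, 12, 30, 37, 4), (18, n, 12, 30, 38, 9), (18, p, 19, 5, 12, 30), (18, p, 19, 5, 25, 8), (18, p, 19, 5, 37, 13), (18, p, 19, 5, 37, 4), (18, p, 19, 5, 38, 9), (18, s, 1, 26, 12, 30), (18, s, 1, 26, 25, 8), (18, s, 1, 26, 37, 13), (18, s, 1, 26, 37, 4), (18, s, 1, 26, 38, 9)}
π[C, D]: project onto (C, D) (16 duplicate(s) eliminated) → {(d, 23), (n, 12), (p, 19), (s, 1)}
Selection D = 27: {(q, 27)}
Taking the difference: {(d, 23), (n, 12), (p, 19), (s, 1)}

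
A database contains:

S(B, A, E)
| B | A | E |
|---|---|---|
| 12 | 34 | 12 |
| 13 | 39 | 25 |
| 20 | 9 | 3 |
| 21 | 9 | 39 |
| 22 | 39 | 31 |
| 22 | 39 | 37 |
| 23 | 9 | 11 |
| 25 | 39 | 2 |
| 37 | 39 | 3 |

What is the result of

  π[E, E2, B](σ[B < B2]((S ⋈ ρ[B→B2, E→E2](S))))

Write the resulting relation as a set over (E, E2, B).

{(2, 3, 25), (25, 2, 13), (25, 3, 13), (25, 31, 13), (25, 37, 13), (3, 11, 20), (3, 39, 20), (31, 2, 22), (31, 3, 22), (37, 2, 22), (37, 3, 22), (39, 11, 21)}

ρ[B→B2, E→E2]: schema becomes (B2, A, E2); tuples unchanged.
Joining S and ρ[B→B2, E→E2](S) on A yields {(12, 34, 12, 12, 12), (13, 39, 25, 13, 25), (13, 39, 25, 22, 31), (13, 39, 25, 22, 37), (13, 39, 25, 25, 2), (13, 39, 25, 37, 3), (20, 9, 3, 20, 3), (20, 9, 3, 21, 39), (20, 9, 3, 23, 11), (21, 9, 39, 20, 3), (21, 9, 39, 21, 39), (21, 9, 39, 23, 11), (22, 39, 31, 13, 25), (22, 39, 31, 22, 31), (22, 39, 31, 22, 37), (22, 39, 31, 25, 2), (22, 39, 31, 37, 3), (22, 39, 37, 13, 25), (22, 39, 37, 22, 31), (22, 39, 37, 22, 37), (22, 39, 37, 25, 2), (22, 39, 37, 37, 3), (23, 9, 11, 20, 3), (23, 9, 11, 21, 39), (23, 9, 11, 23, 11), (25, 39, 2, 13, 25), (25, 39, 2, 22, 31), (25, 39, 2, 22, 37), (25, 39, 2, 25, 2), (25, 39, 2, 37, 3), (37, 39, 3, 13, 25), (37, 39, 3, 22, 31), (37, 39, 3, 22, 37), (37, 39, 3, 25, 2), (37, 39, 3, 37, 3)}.
σ[B < B2]: keep tuples satisfying B < B2 → {(13, 39, 25, 22, 31), (13, 39, 25, 22, 37), (13, 39, 25, 25, 2), (13, 39, 25, 37, 3), (20, 9, 3, 21, 39), (20, 9, 3, 23, 11), (21, 9, 39, 23, 11), (22, 39, 31, 25, 2), (22, 39, 31, 37, 3), (22, 39, 37, 25, 2), (22, 39, 37, 37, 3), (25, 39, 2, 37, 3)}
π[E, E2, B]: project onto (E, E2, B) → {(2, 3, 25), (25, 2, 13), (25, 3, 13), (25, 31, 13), (25, 37, 13), (3, 11, 20), (3, 39, 20), (31, 2, 22), (31, 3, 22), (37, 2, 22), (37, 3, 22), (39, 11, 21)}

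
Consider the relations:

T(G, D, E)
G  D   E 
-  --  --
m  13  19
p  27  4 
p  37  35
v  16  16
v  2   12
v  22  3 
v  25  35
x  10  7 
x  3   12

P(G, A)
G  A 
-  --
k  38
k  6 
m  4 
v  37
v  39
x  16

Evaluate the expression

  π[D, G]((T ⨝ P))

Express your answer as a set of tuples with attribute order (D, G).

Joining T and P on G yields {(m, 13, 19, 4), (v, 16, 16, 37), (v, 16, 16, 39), (v, 2, 12, 37), (v, 2, 12, 39), (v, 22, 3, 37), (v, 22, 3, 39), (v, 25, 35, 37), (v, 25, 35, 39), (x, 10, 7, 16), (x, 3, 12, 16)}.
Projecting to D, G (4 duplicate(s) eliminated): {(10, x), (13, m), (16, v), (2, v), (22, v), (25, v), (3, x)}

{(10, x), (13, m), (16, v), (2, v), (22, v), (25, v), (3, x)}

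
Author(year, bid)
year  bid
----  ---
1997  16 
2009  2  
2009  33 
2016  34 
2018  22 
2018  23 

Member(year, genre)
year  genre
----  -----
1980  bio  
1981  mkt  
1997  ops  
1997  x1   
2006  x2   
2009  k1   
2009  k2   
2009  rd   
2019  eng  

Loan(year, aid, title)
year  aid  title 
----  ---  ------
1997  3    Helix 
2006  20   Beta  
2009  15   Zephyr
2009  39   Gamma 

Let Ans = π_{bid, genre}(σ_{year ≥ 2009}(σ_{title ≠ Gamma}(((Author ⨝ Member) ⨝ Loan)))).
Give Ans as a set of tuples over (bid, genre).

{(2, k1), (2, k2), (2, rd), (33, k1), (33, k2), (33, rd)}

Joining Author and Member on year yields {(1997, 16, ops), (1997, 16, x1), (2009, 2, k1), (2009, 2, k2), (2009, 2, rd), (2009, 33, k1), (2009, 33, k2), (2009, 33, rd)}.
Joining (Author ⨝ Member) and Loan on year yields {(1997, 16, ops, 3, Helix), (1997, 16, x1, 3, Helix), (2009, 2, k1, 15, Zephyr), (2009, 2, k1, 39, Gamma), (2009, 2, k2, 15, Zephyr), (2009, 2, k2, 39, Gamma), (2009, 2, rd, 15, Zephyr), (2009, 2, rd, 39, Gamma), (2009, 33, k1, 15, Zephyr), (2009, 33, k1, 39, Gamma), (2009, 33, k2, 15, Zephyr), (2009, 33, k2, 39, Gamma), (2009, 33, rd, 15, Zephyr), (2009, 33, rd, 39, Gamma)}.
Filtering on title ≠ Gamma leaves {(1997, 16, ops, 3, Helix), (1997, 16, x1, 3, Helix), (2009, 2, k1, 15, Zephyr), (2009, 2, k2, 15, Zephyr), (2009, 2, rd, 15, Zephyr), (2009, 33, k1, 15, Zephyr), (2009, 33, k2, 15, Zephyr), (2009, 33, rd, 15, Zephyr)}.
Filtering on year ≥ 2009 leaves {(2009, 2, k1, 15, Zephyr), (2009, 2, k2, 15, Zephyr), (2009, 2, rd, 15, Zephyr), (2009, 33, k1, 15, Zephyr), (2009, 33, k2, 15, Zephyr), (2009, 33, rd, 15, Zephyr)}.
Keep only column(s) bid, genre: {(2, k1), (2, k2), (2, rd), (33, k1), (33, k2), (33, rd)}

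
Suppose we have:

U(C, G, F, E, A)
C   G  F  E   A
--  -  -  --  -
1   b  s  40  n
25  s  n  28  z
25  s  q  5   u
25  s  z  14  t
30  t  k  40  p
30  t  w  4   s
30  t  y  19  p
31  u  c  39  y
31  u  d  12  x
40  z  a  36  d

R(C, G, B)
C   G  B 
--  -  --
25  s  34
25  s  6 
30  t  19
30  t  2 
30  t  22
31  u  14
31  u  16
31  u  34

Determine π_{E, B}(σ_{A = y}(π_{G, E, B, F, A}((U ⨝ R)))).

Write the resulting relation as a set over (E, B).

Joining U and R on C, G yields {(25, s, n, 28, z, 34), (25, s, n, 28, z, 6), (25, s, q, 5, u, 34), (25, s, q, 5, u, 6), (25, s, z, 14, t, 34), (25, s, z, 14, t, 6), (30, t, k, 40, p, 19), (30, t, k, 40, p, 2), (30, t, k, 40, p, 22), (30, t, w, 4, s, 19), (30, t, w, 4, s, 2), (30, t, w, 4, s, 22), (30, t, y, 19, p, 19), (30, t, y, 19, p, 2), (30, t, y, 19, p, 22), (31, u, c, 39, y, 14), (31, u, c, 39, y, 16), (31, u, c, 39, y, 34), (31, u, d, 12, x, 14), (31, u, d, 12, x, 16), (31, u, d, 12, x, 34)}.
π[G, E, B, F, A]: project onto (G, E, B, F, A) → {(s, 14, 34, z, t), (s, 14, 6, z, t), (s, 28, 34, n, z), (s, 28, 6, n, z), (s, 5, 34, q, u), (s, 5, 6, q, u), (t, 19, 19, y, p), (t, 19, 2, y, p), (t, 19, 22, y, p), (t, 4, 19, w, s), (t, 4, 2, w, s), (t, 4, 22, w, s), (t, 40, 19, k, p), (t, 40, 2, k, p), (t, 40, 22, k, p), (u, 12, 14, d, x), (u, 12, 16, d, x), (u, 12, 34, d, x), (u, 39, 14, c, y), (u, 39, 16, c, y), (u, 39, 34, c, y)}
σ[A = y]: keep tuples satisfying A = y → {(u, 39, 14, c, y), (u, 39, 16, c, y), (u, 39, 34, c, y)}
π[E, B]: project onto (E, B) → {(39, 14), (39, 16), (39, 34)}

{(39, 14), (39, 16), (39, 34)}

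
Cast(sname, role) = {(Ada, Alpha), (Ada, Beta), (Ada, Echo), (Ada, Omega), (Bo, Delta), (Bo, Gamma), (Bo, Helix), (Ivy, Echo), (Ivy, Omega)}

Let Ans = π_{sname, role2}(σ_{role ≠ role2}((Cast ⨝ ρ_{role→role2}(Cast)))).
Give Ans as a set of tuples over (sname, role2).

{(Ada, Alpha), (Ada, Beta), (Ada, Echo), (Ada, Omega), (Bo, Delta), (Bo, Gamma), (Bo, Helix), (Ivy, Echo), (Ivy, Omega)}

ρ[role→role2]: schema becomes (sname, role2); tuples unchanged.
Cast ⋈ ρ_{role→role2}(Cast) (natural join on sname): {(Ada, Alpha, Alpha), (Ada, Alpha, Beta), (Ada, Alpha, Echo), (Ada, Alpha, Omega), (Ada, Beta, Alpha), (Ada, Beta, Beta), (Ada, Beta, Echo), (Ada, Beta, Omega), (Ada, Echo, Alpha), (Ada, Echo, Beta), (Ada, Echo, Echo), (Ada, Echo, Omega), (Ada, Omega, Alpha), (Ada, Omega, Beta), (Ada, Omega, Echo), (Ada, Omega, Omega), (Bo, Delta, Delta), (Bo, Delta, Gamma), (Bo, Delta, Helix), (Bo, Gamma, Delta), (Bo, Gamma, Gamma), (Bo, Gamma, Helix), (Bo, Helix, Delta), (Bo, Helix, Gamma), (Bo, Helix, Helix), (Ivy, Echo, Echo), (Ivy, Echo, Omega), (Ivy, Omega, Echo), (Ivy, Omega, Omega)}
Apply σ_{role ≠ role2}; surviving tuples: {(Ada, Alpha, Beta), (Ada, Alpha, Echo), (Ada, Alpha, Omega), (Ada, Beta, Alpha), (Ada, Beta, Echo), (Ada, Beta, Omega), (Ada, Echo, Alpha), (Ada, Echo, Beta), (Ada, Echo, Omega), (Ada, Omega, Alpha), (Ada, Omega, Beta), (Ada, Omega, Echo), (Bo, Delta, Gamma), (Bo, Delta, Helix), (Bo, Gamma, Delta), (Bo, Gamma, Helix), (Bo, Helix, Delta), (Bo, Helix, Gamma), (Ivy, Echo, Omega), (Ivy, Omega, Echo)}
π[sname, role2]: project onto (sname, role2) (11 duplicate(s) eliminated) → {(Ada, Alpha), (Ada, Beta), (Ada, Echo), (Ada, Omega), (Bo, Delta), (Bo, Gamma), (Bo, Helix), (Ivy, Echo), (Ivy, Omega)}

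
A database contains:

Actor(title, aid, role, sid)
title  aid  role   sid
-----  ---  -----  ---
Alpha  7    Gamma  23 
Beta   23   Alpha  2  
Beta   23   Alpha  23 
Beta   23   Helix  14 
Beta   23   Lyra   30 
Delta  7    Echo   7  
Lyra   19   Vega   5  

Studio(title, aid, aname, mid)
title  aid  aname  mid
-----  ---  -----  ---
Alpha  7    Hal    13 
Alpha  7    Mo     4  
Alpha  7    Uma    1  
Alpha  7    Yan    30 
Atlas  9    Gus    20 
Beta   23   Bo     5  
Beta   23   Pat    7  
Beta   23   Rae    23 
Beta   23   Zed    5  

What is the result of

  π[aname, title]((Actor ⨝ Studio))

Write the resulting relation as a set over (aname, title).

{(Bo, Beta), (Hal, Alpha), (Mo, Alpha), (Pat, Beta), (Rae, Beta), (Uma, Alpha), (Yan, Alpha), (Zed, Beta)}

Joining Actor and Studio on title, aid yields {(Alpha, 7, Gamma, 23, Hal, 13), (Alpha, 7, Gamma, 23, Mo, 4), (Alpha, 7, Gamma, 23, Uma, 1), (Alpha, 7, Gamma, 23, Yan, 30), (Beta, 23, Alpha, 2, Bo, 5), (Beta, 23, Alpha, 2, Pat, 7), (Beta, 23, Alpha, 2, Rae, 23), (Beta, 23, Alpha, 2, Zed, 5), (Beta, 23, Alpha, 23, Bo, 5), (Beta, 23, Alpha, 23, Pat, 7), (Beta, 23, Alpha, 23, Rae, 23), (Beta, 23, Alpha, 23, Zed, 5), (Beta, 23, Helix, 14, Bo, 5), (Beta, 23, Helix, 14, Pat, 7), (Beta, 23, Helix, 14, Rae, 23), (Beta, 23, Helix, 14, Zed, 5), (Beta, 23, Lyra, 30, Bo, 5), (Beta, 23, Lyra, 30, Pat, 7), (Beta, 23, Lyra, 30, Rae, 23), (Beta, 23, Lyra, 30, Zed, 5)}.
Keep only column(s) aname, title (12 duplicate(s) eliminated): {(Bo, Beta), (Hal, Alpha), (Mo, Alpha), (Pat, Beta), (Rae, Beta), (Uma, Alpha), (Yan, Alpha), (Zed, Beta)}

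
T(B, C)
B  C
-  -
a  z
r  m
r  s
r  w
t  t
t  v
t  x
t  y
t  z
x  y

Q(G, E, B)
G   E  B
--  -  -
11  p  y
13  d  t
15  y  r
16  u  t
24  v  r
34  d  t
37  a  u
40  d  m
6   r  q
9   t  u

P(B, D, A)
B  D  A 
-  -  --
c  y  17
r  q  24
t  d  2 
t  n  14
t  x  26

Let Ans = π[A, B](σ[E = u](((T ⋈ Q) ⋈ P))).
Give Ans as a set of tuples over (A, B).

{(14, t), (2, t), (26, t)}

Natural join on B: {(r, m, 15, y), (r, m, 24, v), (r, s, 15, y), (r, s, 24, v), (r, w, 15, y), (r, w, 24, v), (t, t, 13, d), (t, t, 16, u), (t, t, 34, d), (t, v, 13, d), (t, v, 16, u), (t, v, 34, d), (t, x, 13, d), (t, x, 16, u), (t, x, 34, d), (t, y, 13, d), (t, y, 16, u), (t, y, 34, d), (t, z, 13, d), (t, z, 16, u), (t, z, 34, d)}
Natural join on B: {(r, m, 15, y, q, 24), (r, m, 24, v, q, 24), (r, s, 15, y, q, 24), (r, s, 24, v, q, 24), (r, w, 15, y, q, 24), (r, w, 24, v, q, 24), (t, t, 13, d, d, 2), (t, t, 13, d, n, 14), (t, t, 13, d, x, 26), (t, t, 16, u, d, 2), (t, t, 16, u, n, 14), (t, t, 16, u, x, 26), (t, t, 34, d, d, 2), (t, t, 34, d, n, 14), (t, t, 34, d, x, 26), (t, v, 13, d, d, 2), (t, v, 13, d, n, 14), (t, v, 13, d, x, 26), (t, v, 16, u, d, 2), (t, v, 16, u, n, 14), (t, v, 16, u, x, 26), (t, v, 34, d, d, 2), (t, v, 34, d, n, 14), (t, v, 34, d, x, 26), (t, x, 13, d, d, 2), (t, x, 13, d, n, 14), (t, x, 13, d, x, 26), (t, x, 16, u, d, 2), (t, x, 16, u, n, 14), (t, x, 16, u, x, 26), (t, x, 34, d, d, 2), (t, x, 34, d, n, 14), (t, x, 34, d, x, 26), (t, y, 13, d, d, 2), (t, y, 13, d, n, 14), (t, y, 13, d, x, 26), (t, y, 16, u, d, 2), (t, y, 16, u, n, 14), (t, y, 16, u, x, 26), (t, y, 34, d, d, 2), (t, y, 34, d, n, 14), (t, y, 34, d, x, 26), (t, z, 13, d, d, 2), (t, z, 13, d, n, 14), (t, z, 13, d, x, 26), (t, z, 16, u, d, 2), (t, z, 16, u, n, 14), (t, z, 16, u, x, 26), (t, z, 34, d, d, 2), (t, z, 34, d, n, 14), (t, z, 34, d, x, 26)}
Selection E = u: {(t, t, 16, u, d, 2), (t, t, 16, u, n, 14), (t, t, 16, u, x, 26), (t, v, 16, u, d, 2), (t, v, 16, u, n, 14), (t, v, 16, u, x, 26), (t, x, 16, u, d, 2), (t, x, 16, u, n, 14), (t, x, 16, u, x, 26), (t, y, 16, u, d, 2), (t, y, 16, u, n, 14), (t, y, 16, u, x, 26), (t, z, 16, u, d, 2), (t, z, 16, u, n, 14), (t, z, 16, u, x, 26)}
π[A, B]: project onto (A, B) (12 duplicate(s) eliminated) → {(14, t), (2, t), (26, t)}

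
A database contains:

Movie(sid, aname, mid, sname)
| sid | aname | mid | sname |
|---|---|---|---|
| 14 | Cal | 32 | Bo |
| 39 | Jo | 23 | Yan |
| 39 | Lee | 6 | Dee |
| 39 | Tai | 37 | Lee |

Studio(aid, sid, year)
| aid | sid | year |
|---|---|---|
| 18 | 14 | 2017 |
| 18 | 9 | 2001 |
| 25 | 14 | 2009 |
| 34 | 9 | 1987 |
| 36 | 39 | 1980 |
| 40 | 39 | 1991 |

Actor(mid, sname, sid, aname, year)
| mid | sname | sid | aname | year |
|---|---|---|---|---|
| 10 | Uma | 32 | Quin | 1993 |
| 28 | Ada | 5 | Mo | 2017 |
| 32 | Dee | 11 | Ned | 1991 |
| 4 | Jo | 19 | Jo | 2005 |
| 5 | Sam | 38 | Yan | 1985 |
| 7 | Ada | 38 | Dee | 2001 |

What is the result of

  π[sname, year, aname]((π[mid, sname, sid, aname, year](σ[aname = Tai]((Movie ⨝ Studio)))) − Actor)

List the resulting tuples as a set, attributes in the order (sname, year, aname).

{(Lee, 1980, Tai), (Lee, 1991, Tai)}

Movie ⋈ Studio (natural join on sid): {(14, Cal, 32, Bo, 18, 2017), (14, Cal, 32, Bo, 25, 2009), (39, Jo, 23, Yan, 36, 1980), (39, Jo, 23, Yan, 40, 1991), (39, Lee, 6, Dee, 36, 1980), (39, Lee, 6, Dee, 40, 1991), (39, Tai, 37, Lee, 36, 1980), (39, Tai, 37, Lee, 40, 1991)}
Filtering on aname = Tai leaves {(39, Tai, 37, Lee, 36, 1980), (39, Tai, 37, Lee, 40, 1991)}.
π[mid, sname, sid, aname, year]: project onto (mid, sname, sid, aname, year) → {(37, Lee, 39, Tai, 1980), (37, Lee, 39, Tai, 1991)}
Taking the difference: {(37, Lee, 39, Tai, 1980), (37, Lee, 39, Tai, 1991)}
π[sname, year, aname]: project onto (sname, year, aname) → {(Lee, 1980, Tai), (Lee, 1991, Tai)}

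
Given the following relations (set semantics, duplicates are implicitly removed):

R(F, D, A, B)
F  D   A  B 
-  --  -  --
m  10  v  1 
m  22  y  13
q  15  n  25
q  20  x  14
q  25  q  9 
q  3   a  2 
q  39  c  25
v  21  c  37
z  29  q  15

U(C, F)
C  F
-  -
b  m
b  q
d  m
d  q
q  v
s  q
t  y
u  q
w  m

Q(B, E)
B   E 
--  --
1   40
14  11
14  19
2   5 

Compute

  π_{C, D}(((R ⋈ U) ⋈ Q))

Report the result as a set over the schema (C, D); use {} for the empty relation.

{(b, 10), (b, 20), (b, 3), (d, 10), (d, 20), (d, 3), (s, 20), (s, 3), (u, 20), (u, 3), (w, 10)}

R ⋈ U (natural join on F): {(m, 10, v, 1, b), (m, 10, v, 1, d), (m, 10, v, 1, w), (m, 22, y, 13, b), (m, 22, y, 13, d), (m, 22, y, 13, w), (q, 15, n, 25, b), (q, 15, n, 25, d), (q, 15, n, 25, s), (q, 15, n, 25, u), (q, 20, x, 14, b), (q, 20, x, 14, d), (q, 20, x, 14, s), (q, 20, x, 14, u), (q, 25, q, 9, b), (q, 25, q, 9, d), (q, 25, q, 9, s), (q, 25, q, 9, u), (q, 3, a, 2, b), (q, 3, a, 2, d), (q, 3, a, 2, s), (q, 3, a, 2, u), (q, 39, c, 25, b), (q, 39, c, 25, d), (q, 39, c, 25, s), (q, 39, c, 25, u), (v, 21, c, 37, q)}
(R ⋈ U) ⋈ Q (natural join on B): {(m, 10, v, 1, b, 40), (m, 10, v, 1, d, 40), (m, 10, v, 1, w, 40), (q, 20, x, 14, b, 11), (q, 20, x, 14, b, 19), (q, 20, x, 14, d, 11), (q, 20, x, 14, d, 19), (q, 20, x, 14, s, 11), (q, 20, x, 14, s, 19), (q, 20, x, 14, u, 11), (q, 20, x, 14, u, 19), (q, 3, a, 2, b, 5), (q, 3, a, 2, d, 5), (q, 3, a, 2, s, 5), (q, 3, a, 2, u, 5)}
Keep only column(s) C, D (4 duplicate(s) eliminated): {(b, 10), (b, 20), (b, 3), (d, 10), (d, 20), (d, 3), (s, 20), (s, 3), (u, 20), (u, 3), (w, 10)}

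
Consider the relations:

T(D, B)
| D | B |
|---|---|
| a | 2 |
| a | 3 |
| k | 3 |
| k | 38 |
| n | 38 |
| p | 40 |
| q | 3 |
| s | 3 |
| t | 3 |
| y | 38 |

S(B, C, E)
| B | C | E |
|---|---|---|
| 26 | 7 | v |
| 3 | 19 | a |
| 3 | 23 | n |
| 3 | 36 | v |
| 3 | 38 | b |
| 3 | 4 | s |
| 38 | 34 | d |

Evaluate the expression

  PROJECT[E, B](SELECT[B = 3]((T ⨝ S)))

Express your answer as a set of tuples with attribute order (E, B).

{(a, 3), (b, 3), (n, 3), (s, 3), (v, 3)}

T ⋈ S (natural join on B): {(a, 3, 19, a), (a, 3, 23, n), (a, 3, 36, v), (a, 3, 38, b), (a, 3, 4, s), (k, 3, 19, a), (k, 3, 23, n), (k, 3, 36, v), (k, 3, 38, b), (k, 3, 4, s), (k, 38, 34, d), (n, 38, 34, d), (q, 3, 19, a), (q, 3, 23, n), (q, 3, 36, v), (q, 3, 38, b), (q, 3, 4, s), (s, 3, 19, a), (s, 3, 23, n), (s, 3, 36, v), (s, 3, 38, b), (s, 3, 4, s), (t, 3, 19, a), (t, 3, 23, n), (t, 3, 36, v), (t, 3, 38, b), (t, 3, 4, s), (y, 38, 34, d)}
Apply σ_{B = 3}; surviving tuples: {(a, 3, 19, a), (a, 3, 23, n), (a, 3, 36, v), (a, 3, 38, b), (a, 3, 4, s), (k, 3, 19, a), (k, 3, 23, n), (k, 3, 36, v), (k, 3, 38, b), (k, 3, 4, s), (q, 3, 19, a), (q, 3, 23, n), (q, 3, 36, v), (q, 3, 38, b), (q, 3, 4, s), (s, 3, 19, a), (s, 3, 23, n), (s, 3, 36, v), (s, 3, 38, b), (s, 3, 4, s), (t, 3, 19, a), (t, 3, 23, n), (t, 3, 36, v), (t, 3, 38, b), (t, 3, 4, s)}
Projecting to E, B (20 duplicate(s) eliminated): {(a, 3), (b, 3), (n, 3), (s, 3), (v, 3)}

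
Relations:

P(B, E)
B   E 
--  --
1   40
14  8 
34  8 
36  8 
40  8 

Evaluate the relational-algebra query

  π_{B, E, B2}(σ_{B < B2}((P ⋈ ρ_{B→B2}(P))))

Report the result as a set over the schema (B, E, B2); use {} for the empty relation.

{(14, 8, 34), (14, 8, 36), (14, 8, 40), (34, 8, 36), (34, 8, 40), (36, 8, 40)}

ρ[B→B2]: schema becomes (B2, E); tuples unchanged.
P ⋈ ρ_{B→B2}(P) (natural join on E): {(1, 40, 1), (14, 8, 14), (14, 8, 34), (14, 8, 36), (14, 8, 40), (34, 8, 14), (34, 8, 34), (34, 8, 36), (34, 8, 40), (36, 8, 14), (36, 8, 34), (36, 8, 36), (36, 8, 40), (40, 8, 14), (40, 8, 34), (40, 8, 36), (40, 8, 40)}
Apply σ_{B < B2}; surviving tuples: {(14, 8, 34), (14, 8, 36), (14, 8, 40), (34, 8, 36), (34, 8, 40), (36, 8, 40)}
π[B, E, B2]: project onto (B, E, B2) → {(14, 8, 34), (14, 8, 36), (14, 8, 40), (34, 8, 36), (34, 8, 40), (36, 8, 40)}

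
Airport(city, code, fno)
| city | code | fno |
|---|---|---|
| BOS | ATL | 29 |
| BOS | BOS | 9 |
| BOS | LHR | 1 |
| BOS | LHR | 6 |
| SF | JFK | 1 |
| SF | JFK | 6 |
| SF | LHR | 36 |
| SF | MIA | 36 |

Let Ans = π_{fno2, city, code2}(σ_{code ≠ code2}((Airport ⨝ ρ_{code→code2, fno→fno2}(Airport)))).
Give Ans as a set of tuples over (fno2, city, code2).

ρ[code→code2, fno→fno2]: schema becomes (city, code2, fno2); tuples unchanged.
Airport ⋈ ρ_{code→code2, fno→fno2}(Airport) (natural join on city): {(BOS, ATL, 29, ATL, 29), (BOS, ATL, 29, BOS, 9), (BOS, ATL, 29, LHR, 1), (BOS, ATL, 29, LHR, 6), (BOS, BOS, 9, ATL, 29), (BOS, BOS, 9, BOS, 9), (BOS, BOS, 9, LHR, 1), (BOS, BOS, 9, LHR, 6), (BOS, LHR, 1, ATL, 29), (BOS, LHR, 1, BOS, 9), (BOS, LHR, 1, LHR, 1), (BOS, LHR, 1, LHR, 6), (BOS, LHR, 6, ATL, 29), (BOS, LHR, 6, BOS, 9), (BOS, LHR, 6, LHR, 1), (BOS, LHR, 6, LHR, 6), (SF, JFK, 1, JFK, 1), (SF, JFK, 1, JFK, 6), (SF, JFK, 1, LHR, 36), (SF, JFK, 1, MIA, 36), (SF, JFK, 6, JFK, 1), (SF, JFK, 6, JFK, 6), (SF, JFK, 6, LHR, 36), (SF, JFK, 6, MIA, 36), (SF, LHR, 36, JFK, 1), (SF, LHR, 36, JFK, 6), (SF, LHR, 36, LHR, 36), (SF, LHR, 36, MIA, 36), (SF, MIA, 36, JFK, 1), (SF, MIA, 36, JFK, 6), (SF, MIA, 36, LHR, 36), (SF, MIA, 36, MIA, 36)}
Selection code ≠ code2: {(BOS, ATL, 29, BOS, 9), (BOS, ATL, 29, LHR, 1), (BOS, ATL, 29, LHR, 6), (BOS, BOS, 9, ATL, 29), (BOS, BOS, 9, LHR, 1), (BOS, BOS, 9, LHR, 6), (BOS, LHR, 1, ATL, 29), (BOS, LHR, 1, BOS, 9), (BOS, LHR, 6, ATL, 29), (BOS, LHR, 6, BOS, 9), (SF, JFK, 1, LHR, 36), (SF, JFK, 1, MIA, 36), (SF, JFK, 6, LHR, 36), (SF, JFK, 6, MIA, 36), (SF, LHR, 36, JFK, 1), (SF, LHR, 36, JFK, 6), (SF, LHR, 36, MIA, 36), (SF, MIA, 36, JFK, 1), (SF, MIA, 36, JFK, 6), (SF, MIA, 36, LHR, 36)}
Keep only column(s) fno2, city, code2 (12 duplicate(s) eliminated): {(1, BOS, LHR), (1, SF, JFK), (29, BOS, ATL), (36, SF, LHR), (36, SF, MIA), (6, BOS, LHR), (6, SF, JFK), (9, BOS, BOS)}

{(1, BOS, LHR), (1, SF, JFK), (29, BOS, ATL), (36, SF, LHR), (36, SF, MIA), (6, BOS, LHR), (6, SF, JFK), (9, BOS, BOS)}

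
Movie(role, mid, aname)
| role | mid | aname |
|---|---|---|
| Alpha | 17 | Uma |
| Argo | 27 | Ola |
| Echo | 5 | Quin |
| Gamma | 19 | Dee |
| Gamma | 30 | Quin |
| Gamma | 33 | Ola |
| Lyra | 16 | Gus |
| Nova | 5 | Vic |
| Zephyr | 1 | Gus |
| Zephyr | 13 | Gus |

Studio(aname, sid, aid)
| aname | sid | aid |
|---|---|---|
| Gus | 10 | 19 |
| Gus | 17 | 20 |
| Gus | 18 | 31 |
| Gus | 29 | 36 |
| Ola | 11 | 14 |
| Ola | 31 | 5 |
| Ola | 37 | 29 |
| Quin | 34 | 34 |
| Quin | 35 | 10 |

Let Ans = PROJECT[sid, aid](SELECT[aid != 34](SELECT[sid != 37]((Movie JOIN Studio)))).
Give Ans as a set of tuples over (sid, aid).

Movie ⋈ Studio (natural join on aname): {(Argo, 27, Ola, 11, 14), (Argo, 27, Ola, 31, 5), (Argo, 27, Ola, 37, 29), (Echo, 5, Quin, 34, 34), (Echo, 5, Quin, 35, 10), (Gamma, 30, Quin, 34, 34), (Gamma, 30, Quin, 35, 10), (Gamma, 33, Ola, 11, 14), (Gamma, 33, Ola, 31, 5), (Gamma, 33, Ola, 37, 29), (Lyra, 16, Gus, 10, 19), (Lyra, 16, Gus, 17, 20), (Lyra, 16, Gus, 18, 31), (Lyra, 16, Gus, 29, 36), (Zephyr, 1, Gus, 10, 19), (Zephyr, 1, Gus, 17, 20), (Zephyr, 1, Gus, 18, 31), (Zephyr, 1, Gus, 29, 36), (Zephyr, 13, Gus, 10, 19), (Zephyr, 13, Gus, 17, 20), (Zephyr, 13, Gus, 18, 31), (Zephyr, 13, Gus, 29, 36)}
Filtering on sid != 37 leaves {(Argo, 27, Ola, 11, 14), (Argo, 27, Ola, 31, 5), (Echo, 5, Quin, 34, 34), (Echo, 5, Quin, 35, 10), (Gamma, 30, Quin, 34, 34), (Gamma, 30, Quin, 35, 10), (Gamma, 33, Ola, 11, 14), (Gamma, 33, Ola, 31, 5), (Lyra, 16, Gus, 10, 19), (Lyra, 16, Gus, 17, 20), (Lyra, 16, Gus, 18, 31), (Lyra, 16, Gus, 29, 36), (Zephyr, 1, Gus, 10, 19), (Zephyr, 1, Gus, 17, 20), (Zephyr, 1, Gus, 18, 31), (Zephyr, 1, Gus, 29, 36), (Zephyr, 13, Gus, 10, 19), (Zephyr, 13, Gus, 17, 20), (Zephyr, 13, Gus, 18, 31), (Zephyr, 13, Gus, 29, 36)}.
Filtering on aid != 34 leaves {(Argo, 27, Ola, 11, 14), (Argo, 27, Ola, 31, 5), (Echo, 5, Quin, 35, 10), (Gamma, 30, Quin, 35, 10), (Gamma, 33, Ola, 11, 14), (Gamma, 33, Ola, 31, 5), (Lyra, 16, Gus, 10, 19), (Lyra, 16, Gus, 17, 20), (Lyra, 16, Gus, 18, 31), (Lyra, 16, Gus, 29, 36), (Zephyr, 1, Gus, 10, 19), (Zephyr, 1, Gus, 17, 20), (Zephyr, 1, Gus, 18, 31), (Zephyr, 1, Gus, 29, 36), (Zephyr, 13, Gus, 10, 19), (Zephyr, 13, Gus, 17, 20), (Zephyr, 13, Gus, 18, 31), (Zephyr, 13, Gus, 29, 36)}.
Keep only column(s) sid, aid (11 duplicate(s) eliminated): {(10, 19), (11, 14), (17, 20), (18, 31), (29, 36), (31, 5), (35, 10)}

{(10, 19), (11, 14), (17, 20), (18, 31), (29, 36), (31, 5), (35, 10)}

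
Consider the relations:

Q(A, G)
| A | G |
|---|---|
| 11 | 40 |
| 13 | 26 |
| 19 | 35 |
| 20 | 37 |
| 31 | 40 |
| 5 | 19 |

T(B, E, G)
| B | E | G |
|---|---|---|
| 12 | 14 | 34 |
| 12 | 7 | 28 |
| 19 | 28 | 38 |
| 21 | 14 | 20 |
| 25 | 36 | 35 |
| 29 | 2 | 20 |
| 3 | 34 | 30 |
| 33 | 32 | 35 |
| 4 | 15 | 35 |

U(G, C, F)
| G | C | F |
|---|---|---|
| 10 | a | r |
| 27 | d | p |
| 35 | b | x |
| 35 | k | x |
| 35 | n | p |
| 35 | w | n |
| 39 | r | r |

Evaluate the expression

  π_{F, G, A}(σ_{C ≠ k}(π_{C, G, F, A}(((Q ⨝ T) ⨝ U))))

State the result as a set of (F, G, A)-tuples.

Q ⋈ T (natural join on G): {(19, 35, 25, 36), (19, 35, 33, 32), (19, 35, 4, 15)}
(Q ⨝ T) ⋈ U (natural join on G): {(19, 35, 25, 36, b, x), (19, 35, 25, 36, k, x), (19, 35, 25, 36, n, p), (19, 35, 25, 36, w, n), (19, 35, 33, 32, b, x), (19, 35, 33, 32, k, x), (19, 35, 33, 32, n, p), (19, 35, 33, 32, w, n), (19, 35, 4, 15, b, x), (19, 35, 4, 15, k, x), (19, 35, 4, 15, n, p), (19, 35, 4, 15, w, n)}
π_{C, G, F, A} gives {(b, 35, x, 19), (k, 35, x, 19), (n, 35, p, 19), (w, 35, n, 19)} (8 duplicate(s) eliminated).
Selection C ≠ k: {(b, 35, x, 19), (n, 35, p, 19), (w, 35, n, 19)}
π_{F, G, A} gives {(n, 35, 19), (p, 35, 19), (x, 35, 19)}.

{(n, 35, 19), (p, 35, 19), (x, 35, 19)}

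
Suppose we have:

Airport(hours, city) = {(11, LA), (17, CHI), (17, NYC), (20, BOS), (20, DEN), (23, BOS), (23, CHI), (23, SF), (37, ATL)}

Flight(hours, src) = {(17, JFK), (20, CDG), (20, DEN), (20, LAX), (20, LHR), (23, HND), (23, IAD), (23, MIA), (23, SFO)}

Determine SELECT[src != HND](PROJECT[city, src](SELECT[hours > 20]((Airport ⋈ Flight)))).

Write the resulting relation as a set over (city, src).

Airport ⋈ Flight (natural join on hours): {(17, CHI, JFK), (17, NYC, JFK), (20, BOS, CDG), (20, BOS, DEN), (20, BOS, LAX), (20, BOS, LHR), (20, DEN, CDG), (20, DEN, DEN), (20, DEN, LAX), (20, DEN, LHR), (23, BOS, HND), (23, BOS, IAD), (23, BOS, MIA), (23, BOS, SFO), (23, CHI, HND), (23, CHI, IAD), (23, CHI, MIA), (23, CHI, SFO), (23, SF, HND), (23, SF, IAD), (23, SF, MIA), (23, SF, SFO)}
Apply σ_{hours > 20}; surviving tuples: {(23, BOS, HND), (23, BOS, IAD), (23, BOS, MIA), (23, BOS, SFO), (23, CHI, HND), (23, CHI, IAD), (23, CHI, MIA), (23, CHI, SFO), (23, SF, HND), (23, SF, IAD), (23, SF, MIA), (23, SF, SFO)}
Projecting to city, src: {(BOS, HND), (BOS, IAD), (BOS, MIA), (BOS, SFO), (CHI, HND), (CHI, IAD), (CHI, MIA), (CHI, SFO), (SF, HND), (SF, IAD), (SF, MIA), (SF, SFO)}
Apply σ_{src != HND}; surviving tuples: {(BOS, IAD), (BOS, MIA), (BOS, SFO), (CHI, IAD), (CHI, MIA), (CHI, SFO), (SF, IAD), (SF, MIA), (SF, SFO)}

{(BOS, IAD), (BOS, MIA), (BOS, SFO), (CHI, IAD), (CHI, MIA), (CHI, SFO), (SF, IAD), (SF, MIA), (SF, SFO)}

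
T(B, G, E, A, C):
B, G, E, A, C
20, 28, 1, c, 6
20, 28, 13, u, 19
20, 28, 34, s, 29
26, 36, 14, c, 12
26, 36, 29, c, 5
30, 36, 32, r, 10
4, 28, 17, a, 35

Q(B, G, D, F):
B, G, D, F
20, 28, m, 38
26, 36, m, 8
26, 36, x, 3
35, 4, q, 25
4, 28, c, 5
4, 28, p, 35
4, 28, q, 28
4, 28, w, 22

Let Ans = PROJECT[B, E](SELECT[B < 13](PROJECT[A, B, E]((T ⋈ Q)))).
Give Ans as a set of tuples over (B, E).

{(4, 17)}

T ⋈ Q (natural join on B, G): {(20, 28, 1, c, 6, m, 38), (20, 28, 13, u, 19, m, 38), (20, 28, 34, s, 29, m, 38), (26, 36, 14, c, 12, m, 8), (26, 36, 14, c, 12, x, 3), (26, 36, 29, c, 5, m, 8), (26, 36, 29, c, 5, x, 3), (4, 28, 17, a, 35, c, 5), (4, 28, 17, a, 35, p, 35), (4, 28, 17, a, 35, q, 28), (4, 28, 17, a, 35, w, 22)}
π_{A, B, E} gives {(a, 4, 17), (c, 20, 1), (c, 26, 14), (c, 26, 29), (s, 20, 34), (u, 20, 13)} (5 duplicate(s) eliminated).
Apply σ_{B < 13}; surviving tuples: {(a, 4, 17)}
π_{B, E} gives {(4, 17)}.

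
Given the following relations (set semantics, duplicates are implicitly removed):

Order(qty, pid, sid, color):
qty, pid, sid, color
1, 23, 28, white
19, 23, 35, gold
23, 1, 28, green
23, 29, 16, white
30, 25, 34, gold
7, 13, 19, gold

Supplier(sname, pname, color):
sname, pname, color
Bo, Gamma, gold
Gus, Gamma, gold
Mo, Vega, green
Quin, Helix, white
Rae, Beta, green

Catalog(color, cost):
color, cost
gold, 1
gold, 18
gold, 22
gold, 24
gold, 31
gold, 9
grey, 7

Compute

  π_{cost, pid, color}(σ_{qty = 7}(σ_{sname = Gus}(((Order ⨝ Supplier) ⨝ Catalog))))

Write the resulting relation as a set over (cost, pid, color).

{(1, 13, gold), (18, 13, gold), (22, 13, gold), (24, 13, gold), (31, 13, gold), (9, 13, gold)}

Joining Order and Supplier on color yields {(1, 23, 28, white, Quin, Helix), (19, 23, 35, gold, Bo, Gamma), (19, 23, 35, gold, Gus, Gamma), (23, 1, 28, green, Mo, Vega), (23, 1, 28, green, Rae, Beta), (23, 29, 16, white, Quin, Helix), (30, 25, 34, gold, Bo, Gamma), (30, 25, 34, gold, Gus, Gamma), (7, 13, 19, gold, Bo, Gamma), (7, 13, 19, gold, Gus, Gamma)}.
Joining (Order ⨝ Supplier) and Catalog on color yields {(19, 23, 35, gold, Bo, Gamma, 1), (19, 23, 35, gold, Bo, Gamma, 18), (19, 23, 35, gold, Bo, Gamma, 22), (19, 23, 35, gold, Bo, Gamma, 24), (19, 23, 35, gold, Bo, Gamma, 31), (19, 23, 35, gold, Bo, Gamma, 9), (19, 23, 35, gold, Gus, Gamma, 1), (19, 23, 35, gold, Gus, Gamma, 18), (19, 23, 35, gold, Gus, Gamma, 22), (19, 23, 35, gold, Gus, Gamma, 24), (19, 23, 35, gold, Gus, Gamma, 31), (19, 23, 35, gold, Gus, Gamma, 9), (30, 25, 34, gold, Bo, Gamma, 1), (30, 25, 34, gold, Bo, Gamma, 18), (30, 25, 34, gold, Bo, Gamma, 22), (30, 25, 34, gold, Bo, Gamma, 24), (30, 25, 34, gold, Bo, Gamma, 31), (30, 25, 34, gold, Bo, Gamma, 9), (30, 25, 34, gold, Gus, Gamma, 1), (30, 25, 34, gold, Gus, Gamma, 18), (30, 25, 34, gold, Gus, Gamma, 22), (30, 25, 34, gold, Gus, Gamma, 24), (30, 25, 34, gold, Gus, Gamma, 31), (30, 25, 34, gold, Gus, Gamma, 9), (7, 13, 19, gold, Bo, Gamma, 1), (7, 13, 19, gold, Bo, Gamma, 18), (7, 13, 19, gold, Bo, Gamma, 22), (7, 13, 19, gold, Bo, Gamma, 24), (7, 13, 19, gold, Bo, Gamma, 31), (7, 13, 19, gold, Bo, Gamma, 9), (7, 13, 19, gold, Gus, Gamma, 1), (7, 13, 19, gold, Gus, Gamma, 18), (7, 13, 19, gold, Gus, Gamma, 22), (7, 13, 19, gold, Gus, Gamma, 24), (7, 13, 19, gold, Gus, Gamma, 31), (7, 13, 19, gold, Gus, Gamma, 9)}.
Filtering on sname = Gus leaves {(19, 23, 35, gold, Gus, Gamma, 1), (19, 23, 35, gold, Gus, Gamma, 18), (19, 23, 35, gold, Gus, Gamma, 22), (19, 23, 35, gold, Gus, Gamma, 24), (19, 23, 35, gold, Gus, Gamma, 31), (19, 23, 35, gold, Gus, Gamma, 9), (30, 25, 34, gold, Gus, Gamma, 1), (30, 25, 34, gold, Gus, Gamma, 18), (30, 25, 34, gold, Gus, Gamma, 22), (30, 25, 34, gold, Gus, Gamma, 24), (30, 25, 34, gold, Gus, Gamma, 31), (30, 25, 34, gold, Gus, Gamma, 9), (7, 13, 19, gold, Gus, Gamma, 1), (7, 13, 19, gold, Gus, Gamma, 18), (7, 13, 19, gold, Gus, Gamma, 22), (7, 13, 19, gold, Gus, Gamma, 24), (7, 13, 19, gold, Gus, Gamma, 31), (7, 13, 19, gold, Gus, Gamma, 9)}.
Filtering on qty = 7 leaves {(7, 13, 19, gold, Gus, Gamma, 1), (7, 13, 19, gold, Gus, Gamma, 18), (7, 13, 19, gold, Gus, Gamma, 22), (7, 13, 19, gold, Gus, Gamma, 24), (7, 13, 19, gold, Gus, Gamma, 31), (7, 13, 19, gold, Gus, Gamma, 9)}.
Projecting to cost, pid, color: {(1, 13, gold), (18, 13, gold), (22, 13, gold), (24, 13, gold), (31, 13, gold), (9, 13, gold)}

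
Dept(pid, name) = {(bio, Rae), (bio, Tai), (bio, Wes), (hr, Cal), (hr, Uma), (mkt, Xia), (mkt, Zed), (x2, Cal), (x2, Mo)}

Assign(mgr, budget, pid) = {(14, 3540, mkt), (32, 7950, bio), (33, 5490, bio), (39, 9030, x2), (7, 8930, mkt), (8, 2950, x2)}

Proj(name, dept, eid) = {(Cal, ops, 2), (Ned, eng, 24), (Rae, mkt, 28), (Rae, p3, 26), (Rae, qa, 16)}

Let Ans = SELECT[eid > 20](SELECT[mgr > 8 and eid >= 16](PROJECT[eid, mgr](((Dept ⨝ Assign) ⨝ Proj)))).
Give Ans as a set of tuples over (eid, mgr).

{(26, 32), (26, 33), (28, 32), (28, 33)}

Dept ⋈ Assign (natural join on pid): {(bio, Rae, 32, 7950), (bio, Rae, 33, 5490), (bio, Tai, 32, 7950), (bio, Tai, 33, 5490), (bio, Wes, 32, 7950), (bio, Wes, 33, 5490), (mkt, Xia, 14, 3540), (mkt, Xia, 7, 8930), (mkt, Zed, 14, 3540), (mkt, Zed, 7, 8930), (x2, Cal, 39, 9030), (x2, Cal, 8, 2950), (x2, Mo, 39, 9030), (x2, Mo, 8, 2950)}
(Dept ⨝ Assign) ⋈ Proj (natural join on name): {(bio, Rae, 32, 7950, mkt, 28), (bio, Rae, 32, 7950, p3, 26), (bio, Rae, 32, 7950, qa, 16), (bio, Rae, 33, 5490, mkt, 28), (bio, Rae, 33, 5490, p3, 26), (bio, Rae, 33, 5490, qa, 16), (x2, Cal, 39, 9030, ops, 2), (x2, Cal, 8, 2950, ops, 2)}
π[eid, mgr]: project onto (eid, mgr) → {(16, 32), (16, 33), (2, 39), (2, 8), (26, 32), (26, 33), (28, 32), (28, 33)}
Apply σ_{mgr > 8 and eid >= 16}; surviving tuples: {(16, 32), (16, 33), (26, 32), (26, 33), (28, 32), (28, 33)}
Apply σ_{eid > 20}; surviving tuples: {(26, 32), (26, 33), (28, 32), (28, 33)}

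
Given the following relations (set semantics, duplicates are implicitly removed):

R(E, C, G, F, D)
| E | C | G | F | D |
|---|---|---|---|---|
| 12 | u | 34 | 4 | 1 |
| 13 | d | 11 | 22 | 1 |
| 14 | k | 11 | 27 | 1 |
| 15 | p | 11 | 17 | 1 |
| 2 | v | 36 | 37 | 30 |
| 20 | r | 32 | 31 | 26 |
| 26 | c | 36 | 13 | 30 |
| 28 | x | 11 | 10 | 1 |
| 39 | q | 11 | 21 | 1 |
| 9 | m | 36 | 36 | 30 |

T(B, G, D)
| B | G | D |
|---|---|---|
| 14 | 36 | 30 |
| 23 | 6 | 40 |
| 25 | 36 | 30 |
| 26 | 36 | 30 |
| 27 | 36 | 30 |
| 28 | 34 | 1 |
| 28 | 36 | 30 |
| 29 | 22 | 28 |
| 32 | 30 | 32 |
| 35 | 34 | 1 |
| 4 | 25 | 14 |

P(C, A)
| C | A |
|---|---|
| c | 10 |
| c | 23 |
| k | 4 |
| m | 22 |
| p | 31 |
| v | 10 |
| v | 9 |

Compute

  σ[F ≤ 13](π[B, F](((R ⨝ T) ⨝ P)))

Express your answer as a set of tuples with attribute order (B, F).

R ⋈ T (natural join on G, D): {(12, u, 34, 4, 1, 28), (12, u, 34, 4, 1, 35), (2, v, 36, 37, 30, 14), (2, v, 36, 37, 30, 25), (2, v, 36, 37, 30, 26), (2, v, 36, 37, 30, 27), (2, v, 36, 37, 30, 28), (26, c, 36, 13, 30, 14), (26, c, 36, 13, 30, 25), (26, c, 36, 13, 30, 26), (26, c, 36, 13, 30, 27), (26, c, 36, 13, 30, 28), (9, m, 36, 36, 30, 14), (9, m, 36, 36, 30, 25), (9, m, 36, 36, 30, 26), (9, m, 36, 36, 30, 27), (9, m, 36, 36, 30, 28)}
(R ⨝ T) ⋈ P (natural join on C): {(2, v, 36, 37, 30, 14, 10), (2, v, 36, 37, 30, 14, 9), (2, v, 36, 37, 30, 25, 10), (2, v, 36, 37, 30, 25, 9), (2, v, 36, 37, 30, 26, 10), (2, v, 36, 37, 30, 26, 9), (2, v, 36, 37, 30, 27, 10), (2, v, 36, 37, 30, 27, 9), (2, v, 36, 37, 30, 28, 10), (2, v, 36, 37, 30, 28, 9), (26, c, 36, 13, 30, 14, 10), (26, c, 36, 13, 30, 14, 23), (26, c, 36, 13, 30, 25, 10), (26, c, 36, 13, 30, 25, 23), (26, c, 36, 13, 30, 26, 10), (26, c, 36, 13, 30, 26, 23), (26, c, 36, 13, 30, 27, 10), (26, c, 36, 13, 30, 27, 23), (26, c, 36, 13, 30, 28, 10), (26, c, 36, 13, 30, 28, 23), (9, m, 36, 36, 30, 14, 22), (9, m, 36, 36, 30, 25, 22), (9, m, 36, 36, 30, 26, 22), (9, m, 36, 36, 30, 27, 22), (9, m, 36, 36, 30, 28, 22)}
Keep only column(s) B, F (10 duplicate(s) eliminated): {(14, 13), (14, 36), (14, 37), (25, 13), (25, 36), (25, 37), (26, 13), (26, 36), (26, 37), (27, 13), (27, 36), (27, 37), (28, 13), (28, 36), (28, 37)}
Apply σ_{F ≤ 13}; surviving tuples: {(14, 13), (25, 13), (26, 13), (27, 13), (28, 13)}

{(14, 13), (25, 13), (26, 13), (27, 13), (28, 13)}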